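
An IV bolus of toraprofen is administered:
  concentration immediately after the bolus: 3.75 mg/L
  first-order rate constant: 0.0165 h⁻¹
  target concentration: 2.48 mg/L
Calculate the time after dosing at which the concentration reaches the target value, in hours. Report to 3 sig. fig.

25.1 h

t = ln(C₀ / C) / k = ln(3.750 / 2.48) / 0.01650
  = ln(1.512) / 0.01650 = 0.4134 / 0.01650 = 25.05 h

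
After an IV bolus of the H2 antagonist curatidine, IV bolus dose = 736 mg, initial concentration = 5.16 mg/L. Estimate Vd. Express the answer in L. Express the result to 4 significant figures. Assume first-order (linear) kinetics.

142.6 L

Vd = Dose / C₀ = 736.0 / 5.16 = 142.6 L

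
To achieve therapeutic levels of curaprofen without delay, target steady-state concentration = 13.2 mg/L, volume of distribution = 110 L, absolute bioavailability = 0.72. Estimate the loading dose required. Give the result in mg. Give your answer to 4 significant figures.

2017 mg

LD = Css × Vd / F = 13.2 × 110 / 0.72 = 2017 mg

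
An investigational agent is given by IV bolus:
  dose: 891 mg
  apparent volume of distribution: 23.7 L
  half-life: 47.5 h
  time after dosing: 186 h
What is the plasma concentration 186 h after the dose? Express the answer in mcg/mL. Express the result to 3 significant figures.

2.49 mcg/mL

C₀ = Dose / Vd = 891.0 / 23.7 = 37.59 mg/L
k = ln2 / t½ = 0.693147 / 47.5 = 0.01459 h⁻¹
C = C₀ · e^(−k·t) = 37.59 × e^(−0.01459 × 186)
  = 37.59 × 0.06629 = 2.492 mg/L
(2.492 mg/L = 2.492 mcg/mL)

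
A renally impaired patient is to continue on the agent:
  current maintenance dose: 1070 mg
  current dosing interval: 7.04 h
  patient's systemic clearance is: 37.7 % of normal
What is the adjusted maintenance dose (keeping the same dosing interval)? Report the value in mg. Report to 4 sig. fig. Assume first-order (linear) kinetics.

To keep the same average steady-state level, dosing rate must scale with clearance.
CL ratio = 37.7 / 100 = 0.3770
New dose (same interval) = 1070 × 0.3770 = 403.4 mg

403.4 mg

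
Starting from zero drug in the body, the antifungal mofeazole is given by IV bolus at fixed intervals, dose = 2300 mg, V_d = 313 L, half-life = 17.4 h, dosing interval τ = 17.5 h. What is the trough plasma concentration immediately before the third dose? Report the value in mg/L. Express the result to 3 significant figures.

C₀ per dose = Dose / Vd = 2300 / 313 = 7.348 mg/L
k = ln2 / t½ = 0.693147 / 17.4 = 0.03984 h⁻¹
Fraction remaining after one interval: r = e^(−kτ) = e^(−0.03984 × 17.5) = 0.4980
Before dose 3, 2 doses have been given (aged 1τ, 2τ).
C_trough = C₀ × (r + r²) = 7.348 × (0.4980 + 0.2480) = 5.482 mg/L

5.48 mg/L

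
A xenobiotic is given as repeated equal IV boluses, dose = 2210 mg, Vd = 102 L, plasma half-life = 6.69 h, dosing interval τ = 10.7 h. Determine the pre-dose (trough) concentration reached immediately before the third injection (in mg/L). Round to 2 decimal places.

9.51 mg/L

C₀ per dose = Dose / Vd = 2210 / 102 = 21.67 mg/L
k = ln2 / t½ = 0.693147 / 6.69 = 0.1036 h⁻¹
Fraction remaining after one interval: r = e^(−kτ) = e^(−0.1036 × 10.7) = 0.3300
Before dose 3, 2 doses have been given (aged 1τ, 2τ).
C_trough = C₀ × (r + r²) = 21.67 × (0.3300 + 0.1089) = 9.511 mg/L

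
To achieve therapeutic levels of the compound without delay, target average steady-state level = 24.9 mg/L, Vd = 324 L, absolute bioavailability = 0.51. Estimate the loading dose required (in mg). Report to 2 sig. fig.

LD = Css × Vd / F = 24.9 × 324 / 0.51 = 15820 mg

16000 mg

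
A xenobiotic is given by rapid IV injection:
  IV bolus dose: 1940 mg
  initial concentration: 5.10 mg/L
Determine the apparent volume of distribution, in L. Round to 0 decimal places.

380 L

Vd = Dose / C₀ = 1940 / 5.10 = 380.4 L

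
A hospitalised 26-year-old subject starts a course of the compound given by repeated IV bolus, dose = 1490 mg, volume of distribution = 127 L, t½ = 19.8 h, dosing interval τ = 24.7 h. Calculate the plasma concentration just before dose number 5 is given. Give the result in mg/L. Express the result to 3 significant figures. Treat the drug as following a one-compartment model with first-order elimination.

C₀ per dose = Dose / Vd = 1490 / 127 = 11.73 mg/L
k = ln2 / t½ = 0.693147 / 19.8 = 0.03501 h⁻¹
Fraction remaining after one interval: r = e^(−kτ) = e^(−0.03501 × 24.7) = 0.4212
Before dose 5, 4 doses have been given (aged 1τ, 2τ, 3τ, 4τ).
C_trough = C₀ × (r + r² + … + r^4) = C₀ × r(1−r^4)/(1−r)
        = 11.73 × 0.4212 × (1 − 0.03147) / (1 − 0.4212) = 8.267 mg/L

8.27 mg/L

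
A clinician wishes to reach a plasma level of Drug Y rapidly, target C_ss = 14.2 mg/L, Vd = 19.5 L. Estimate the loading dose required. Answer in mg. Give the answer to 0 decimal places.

LD = Css × Vd = 14.2 × 19.5 = 276.9 mg

277 mg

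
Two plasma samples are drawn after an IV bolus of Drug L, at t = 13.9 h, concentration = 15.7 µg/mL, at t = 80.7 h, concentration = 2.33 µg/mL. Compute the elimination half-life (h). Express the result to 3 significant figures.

24.3 h

k = ln(C₁/C₂) / (t₂ − t₁) = ln(15.7/2.33) / (80.7 − 13.9)
  = 1.908 / 66.80 = 0.02856 h⁻¹
t½ = ln2 / k = 0.693147 / 0.02856 = 24.27 h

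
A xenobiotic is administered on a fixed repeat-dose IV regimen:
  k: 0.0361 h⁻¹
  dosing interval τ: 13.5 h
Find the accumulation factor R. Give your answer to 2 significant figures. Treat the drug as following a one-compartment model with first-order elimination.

2.6

e^(−kτ) = e^(−0.03610 × 13.5) = 0.6143
Accumulation ratio R = 1 / (1 − e^(−kτ)) = 1 / (1 − 0.6143) = 2.593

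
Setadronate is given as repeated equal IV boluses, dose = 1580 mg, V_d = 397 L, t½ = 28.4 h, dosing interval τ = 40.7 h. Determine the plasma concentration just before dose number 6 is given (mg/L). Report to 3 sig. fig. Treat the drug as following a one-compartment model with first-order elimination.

C₀ per dose = Dose / Vd = 1580 / 397 = 3.980 mg/L
k = ln2 / t½ = 0.693147 / 28.4 = 0.02441 h⁻¹
Fraction remaining after one interval: r = e^(−kτ) = e^(−0.02441 × 40.7) = 0.3703
Before dose 6, 5 doses have been given (aged 1τ, 2τ, 3τ, 4τ, 5τ).
C_trough = C₀ × (r + r² + … + r^5) = C₀ × r(1−r^5)/(1−r)
        = 3.980 × 0.3703 × (1 − 0.006963) / (1 − 0.3703) = 2.324 mg/L

2.32 mg/L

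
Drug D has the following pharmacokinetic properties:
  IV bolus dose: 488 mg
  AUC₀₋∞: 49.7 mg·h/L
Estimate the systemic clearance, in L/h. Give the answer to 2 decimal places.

9.82 L/h

CL = Dose / AUC = 488 / 49.7 = 9.819 L/h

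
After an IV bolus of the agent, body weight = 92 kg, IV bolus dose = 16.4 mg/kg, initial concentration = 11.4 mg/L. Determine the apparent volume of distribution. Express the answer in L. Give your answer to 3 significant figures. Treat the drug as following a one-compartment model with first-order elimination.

132 L

Dose = 16.4 × 92 = 1509 mg
Vd = Dose / C₀ = 1509 / 11.4 = 132.4 L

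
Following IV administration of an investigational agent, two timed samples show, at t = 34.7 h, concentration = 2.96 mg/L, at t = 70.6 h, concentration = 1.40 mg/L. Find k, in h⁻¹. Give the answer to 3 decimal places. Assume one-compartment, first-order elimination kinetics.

0.021 h⁻¹

k = ln(C₁/C₂) / (t₂ − t₁) = ln(2.96/1.40) / (70.6 − 34.7)
  = 0.7487 / 35.90 = 0.02086 h⁻¹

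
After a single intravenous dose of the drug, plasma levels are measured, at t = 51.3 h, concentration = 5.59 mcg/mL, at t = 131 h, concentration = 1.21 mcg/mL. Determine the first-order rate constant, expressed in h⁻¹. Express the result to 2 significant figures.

k = ln(C₁/C₂) / (t₂ − t₁) = ln(5.59/1.21) / (131 − 51.3)
  = 1.530 / 79.70 = 0.01920 h⁻¹

0.019 h⁻¹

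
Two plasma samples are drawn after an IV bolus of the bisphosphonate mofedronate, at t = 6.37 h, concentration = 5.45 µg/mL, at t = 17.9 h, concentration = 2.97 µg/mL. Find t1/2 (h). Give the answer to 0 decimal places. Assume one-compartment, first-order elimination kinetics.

13 h

k = ln(C₁/C₂) / (t₂ − t₁) = ln(5.45/2.97) / (17.9 − 6.37)
  = 0.6071 / 11.53 = 0.05265 h⁻¹
t½ = ln2 / k = 0.693147 / 0.05265 = 13.17 h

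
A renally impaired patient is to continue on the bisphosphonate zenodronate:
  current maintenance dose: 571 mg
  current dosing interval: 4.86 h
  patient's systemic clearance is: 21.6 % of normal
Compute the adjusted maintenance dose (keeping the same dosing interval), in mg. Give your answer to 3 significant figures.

To keep the same average steady-state level, dosing rate must scale with clearance.
CL ratio = 21.6 / 100 = 0.2160
New dose (same interval) = 571 × 0.2160 = 123.3 mg

123 mg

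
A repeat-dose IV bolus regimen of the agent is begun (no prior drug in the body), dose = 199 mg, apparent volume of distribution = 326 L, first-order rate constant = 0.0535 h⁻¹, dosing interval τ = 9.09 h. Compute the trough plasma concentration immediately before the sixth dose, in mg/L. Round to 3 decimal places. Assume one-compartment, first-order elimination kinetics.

0.889 mg/L

C₀ per dose = Dose / Vd = 199 / 326 = 0.6104 mg/L
Fraction remaining after one interval: r = e^(−kτ) = e^(−0.05350 × 9.09) = 0.6149
Before dose 6, 5 doses have been given (aged 1τ, 2τ, 3τ, 4τ, 5τ).
C_trough = C₀ × (r + r² + … + r^5) = C₀ × r(1−r^5)/(1−r)
        = 0.6104 × 0.6149 × (1 − 0.08791) / (1 − 0.6149) = 0.8890 mg/L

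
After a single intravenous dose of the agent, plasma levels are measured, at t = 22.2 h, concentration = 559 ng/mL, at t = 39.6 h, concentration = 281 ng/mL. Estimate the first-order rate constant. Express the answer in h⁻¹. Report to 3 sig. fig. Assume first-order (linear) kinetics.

k = ln(C₁/C₂) / (t₂ − t₁) = ln(559/281) / (39.6 − 22.2)
  = 0.6878 / 17.40 = 0.03953 h⁻¹

0.0395 h⁻¹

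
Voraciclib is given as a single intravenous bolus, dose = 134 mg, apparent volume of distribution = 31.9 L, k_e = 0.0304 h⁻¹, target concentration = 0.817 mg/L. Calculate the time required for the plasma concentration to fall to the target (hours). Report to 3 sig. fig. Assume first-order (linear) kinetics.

C₀ = Dose / Vd = 134.0 / 31.9 = 4.201 mg/L
t = ln(C₀ / C) / k = ln(4.201 / 0.817) / 0.03040
  = ln(5.142) / 0.03040 = 1.637 / 0.03040 = 53.85 h

53.9 h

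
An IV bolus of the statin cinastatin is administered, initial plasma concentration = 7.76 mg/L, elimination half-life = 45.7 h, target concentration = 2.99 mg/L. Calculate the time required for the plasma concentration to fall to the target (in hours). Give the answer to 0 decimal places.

63 h

k = ln2 / t½ = 0.693147 / 45.7 = 0.01517 h⁻¹
t = ln(C₀ / C) / k = ln(7.760 / 2.99) / 0.01517
  = ln(2.595) / 0.01517 = 0.9536 / 0.01517 = 62.86 h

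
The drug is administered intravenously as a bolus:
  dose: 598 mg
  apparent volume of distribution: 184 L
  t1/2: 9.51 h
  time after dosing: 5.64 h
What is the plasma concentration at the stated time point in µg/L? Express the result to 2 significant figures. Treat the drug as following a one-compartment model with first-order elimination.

2200 µg/L

C₀ = Dose / Vd = 598.0 / 184 = 3.250 mg/L
k = ln2 / t½ = 0.693147 / 9.51 = 0.07289 h⁻¹
C = C₀ · e^(−k·t) = 3.250 × e^(−0.07289 × 5.64)
  = 3.250 × 0.6629 = 2.154 mg/L
Convert: 2.154 mg/L × 1000 = 2154 µg/L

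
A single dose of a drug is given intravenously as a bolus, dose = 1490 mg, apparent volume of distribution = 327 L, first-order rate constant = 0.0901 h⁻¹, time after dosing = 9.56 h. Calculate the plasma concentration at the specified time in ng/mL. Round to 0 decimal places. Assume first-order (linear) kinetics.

1926 ng/mL

C₀ = Dose / Vd = 1490 / 327 = 4.557 mg/L
C = C₀ · e^(−k·t) = 4.557 × e^(−0.09010 × 9.56)
  = 4.557 × 0.4226 = 1.926 mg/L
Convert: 1.926 mg/L × 1000 = 1926 ng/mL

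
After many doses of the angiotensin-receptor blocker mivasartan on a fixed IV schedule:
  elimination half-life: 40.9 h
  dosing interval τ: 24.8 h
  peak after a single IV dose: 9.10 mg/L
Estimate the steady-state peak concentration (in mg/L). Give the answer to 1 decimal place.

k = ln2 / t½ = 0.693147 / 40.9 = 0.01695 h⁻¹
e^(−kτ) = e^(−0.01695 × 24.8) = 0.6568
Accumulation ratio R = 1 / (1 − e^(−kτ)) = 1 / (1 − 0.6568) = 2.914
Steady-state peak = C₀ × R = 9.10 × 2.914 = 26.52 mg/L

26.5 mg/L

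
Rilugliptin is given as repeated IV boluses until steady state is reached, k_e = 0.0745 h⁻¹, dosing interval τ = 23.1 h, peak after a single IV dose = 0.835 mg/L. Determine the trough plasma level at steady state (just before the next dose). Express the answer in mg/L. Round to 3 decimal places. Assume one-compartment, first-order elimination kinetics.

0.182 mg/L

e^(−kτ) = e^(−0.07450 × 23.1) = 0.1789
Accumulation ratio R = 1 / (1 − e^(−kτ)) = 1 / (1 − 0.1789) = 1.218
Steady-state trough = C₀ × R × e^(−kτ) = 0.835 × 1.218 × 0.1789 = 0.1819 mg/L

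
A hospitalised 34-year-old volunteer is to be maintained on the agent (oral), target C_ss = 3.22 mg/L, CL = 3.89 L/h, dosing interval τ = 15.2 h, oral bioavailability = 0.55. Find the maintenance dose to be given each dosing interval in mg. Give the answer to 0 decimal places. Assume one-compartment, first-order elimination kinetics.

At steady state, F × (Dose/τ) = Css × CL.
Dose = Css × CL × τ / F = 3.22 × 3.890 × 15.2 / 0.55 = 346.2 mg

346 mg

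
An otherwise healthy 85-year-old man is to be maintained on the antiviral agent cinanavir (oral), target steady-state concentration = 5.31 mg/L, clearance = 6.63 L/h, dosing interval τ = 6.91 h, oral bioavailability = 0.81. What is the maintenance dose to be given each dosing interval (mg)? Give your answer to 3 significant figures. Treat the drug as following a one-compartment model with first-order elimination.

At steady state, F × (Dose/τ) = Css × CL.
Dose = Css × CL × τ / F = 5.31 × 6.630 × 6.91 / 0.81 = 300.3 mg

300 mg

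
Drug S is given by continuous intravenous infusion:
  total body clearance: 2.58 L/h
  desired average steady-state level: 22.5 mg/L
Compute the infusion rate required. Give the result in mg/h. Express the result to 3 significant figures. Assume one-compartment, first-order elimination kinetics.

At steady state, infusion rate R₀ = Css × CL = 22.5 × 2.580 = 58.05 mg/h

58.1 mg/h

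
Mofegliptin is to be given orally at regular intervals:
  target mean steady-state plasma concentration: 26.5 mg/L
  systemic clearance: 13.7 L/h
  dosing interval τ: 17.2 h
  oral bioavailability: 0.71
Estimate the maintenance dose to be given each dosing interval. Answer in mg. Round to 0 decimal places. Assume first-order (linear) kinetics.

8795 mg

At steady state, F × (Dose/τ) = Css × CL.
Dose = Css × CL × τ / F = 26.5 × 13.70 × 17.2 / 0.71 = 8795 mg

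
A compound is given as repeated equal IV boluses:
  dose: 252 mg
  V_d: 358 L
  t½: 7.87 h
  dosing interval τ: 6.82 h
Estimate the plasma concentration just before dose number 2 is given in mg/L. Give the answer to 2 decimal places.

0.39 mg/L

C₀ per dose = Dose / Vd = 252 / 358 = 0.7039 mg/L
k = ln2 / t½ = 0.693147 / 7.87 = 0.08807 h⁻¹
Fraction remaining after one interval: r = e^(−kτ) = e^(−0.08807 × 6.82) = 0.5485
Before dose 2, 1 dose has been given (aged 1τ).
C_trough = C₀ × r = 0.7039 × 0.5485 = 0.3861 mg/L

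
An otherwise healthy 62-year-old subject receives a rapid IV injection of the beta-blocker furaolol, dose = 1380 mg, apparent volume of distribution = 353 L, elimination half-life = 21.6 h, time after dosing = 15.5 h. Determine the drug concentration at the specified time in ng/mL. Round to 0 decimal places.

C₀ = Dose / Vd = 1380 / 353 = 3.909 mg/L
k = ln2 / t½ = 0.693147 / 21.6 = 0.03209 h⁻¹
C = C₀ · e^(−k·t) = 3.909 × e^(−0.03209 × 15.5)
  = 3.909 × 0.6081 = 2.377 mg/L
Convert: 2.377 mg/L × 1000 = 2377 ng/mL

2377 ng/mL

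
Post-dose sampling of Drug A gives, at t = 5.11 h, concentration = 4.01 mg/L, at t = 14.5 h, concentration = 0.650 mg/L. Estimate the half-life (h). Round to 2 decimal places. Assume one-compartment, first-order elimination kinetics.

3.58 h

k = ln(C₁/C₂) / (t₂ − t₁) = ln(4.01/0.650) / (14.5 − 5.11)
  = 1.820 / 9.390 = 0.1938 h⁻¹
t½ = ln2 / k = 0.693147 / 0.1938 = 3.577 h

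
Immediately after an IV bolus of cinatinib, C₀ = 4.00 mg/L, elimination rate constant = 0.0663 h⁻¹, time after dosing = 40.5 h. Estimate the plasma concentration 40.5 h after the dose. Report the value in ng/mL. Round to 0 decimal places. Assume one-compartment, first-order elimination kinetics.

C = C₀ · e^(−k·t) = 4.000 × e^(−0.06630 × 40.5)
  = 4.000 × 0.06821 = 0.2728 mg/L
Convert: 0.2728 mg/L × 1000 = 272.8 ng/mL

273 ng/mL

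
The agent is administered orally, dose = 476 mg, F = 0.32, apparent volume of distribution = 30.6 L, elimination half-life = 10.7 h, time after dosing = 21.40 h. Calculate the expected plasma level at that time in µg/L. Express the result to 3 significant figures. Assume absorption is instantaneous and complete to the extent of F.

Amount reaching circulation = F × Dose = 0.32 × 476.0 = 152.3 mg
C₀ = F·Dose / Vd = 152.3 / 30.6 = 4.977 mg/L
k = ln2 / t½ = 0.693147 / 10.7 = 0.06478 h⁻¹
t / t½ = 21.40 / 10.7 = 2 half-lives
C = C₀ × (1/2)^2 = 4.977 × 0.2500 = 1.244 mg/L
Convert: 1.244 mg/L × 1000 = 1244 µg/L

1240 µg/L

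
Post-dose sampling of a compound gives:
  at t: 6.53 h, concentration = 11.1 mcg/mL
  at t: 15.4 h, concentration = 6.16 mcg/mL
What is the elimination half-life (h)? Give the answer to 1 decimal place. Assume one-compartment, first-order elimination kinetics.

10.4 h

k = ln(C₁/C₂) / (t₂ − t₁) = ln(11.1/6.16) / (15.4 − 6.53)
  = 0.5889 / 8.870 = 0.06639 h⁻¹
t½ = ln2 / k = 0.693147 / 0.06639 = 10.44 h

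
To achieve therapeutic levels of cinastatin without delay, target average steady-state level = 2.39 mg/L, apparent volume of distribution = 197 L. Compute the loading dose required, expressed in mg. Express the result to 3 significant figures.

471 mg

LD = Css × Vd = 2.39 × 197 = 470.8 mg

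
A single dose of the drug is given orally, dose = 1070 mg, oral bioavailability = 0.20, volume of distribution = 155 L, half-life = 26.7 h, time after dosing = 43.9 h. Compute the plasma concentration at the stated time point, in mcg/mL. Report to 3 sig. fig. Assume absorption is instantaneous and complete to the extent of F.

Amount reaching circulation = F × Dose = 0.20 × 1070 = 214.0 mg
C₀ = F·Dose / Vd = 214.0 / 155 = 1.381 mg/L
k = ln2 / t½ = 0.693147 / 26.7 = 0.02596 h⁻¹
C = C₀ · e^(−k·t) = 1.381 × e^(−0.02596 × 43.9)
  = 1.381 × 0.3199 = 0.4418 mg/L
(0.4418 mg/L = 0.4418 mcg/mL)

0.442 mcg/mL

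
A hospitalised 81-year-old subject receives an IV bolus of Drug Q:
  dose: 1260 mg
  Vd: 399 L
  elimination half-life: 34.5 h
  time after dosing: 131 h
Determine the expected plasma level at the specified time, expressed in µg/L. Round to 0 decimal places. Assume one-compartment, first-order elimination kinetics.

C₀ = Dose / Vd = 1260 / 399 = 3.158 mg/L
k = ln2 / t½ = 0.693147 / 34.5 = 0.02009 h⁻¹
C = C₀ · e^(−k·t) = 3.158 × e^(−0.02009 × 131)
  = 3.158 × 0.07195 = 0.2272 mg/L
Convert: 0.2272 mg/L × 1000 = 227.2 µg/L

227 µg/L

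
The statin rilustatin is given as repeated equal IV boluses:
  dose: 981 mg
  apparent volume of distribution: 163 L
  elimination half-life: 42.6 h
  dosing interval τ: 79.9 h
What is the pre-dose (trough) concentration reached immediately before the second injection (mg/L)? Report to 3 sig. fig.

C₀ per dose = Dose / Vd = 981 / 163 = 6.018 mg/L
k = ln2 / t½ = 0.693147 / 42.6 = 0.01627 h⁻¹
Fraction remaining after one interval: r = e^(−kτ) = e^(−0.01627 × 79.9) = 0.2725
Before dose 2, 1 dose has been given (aged 1τ).
C_trough = C₀ × r = 6.018 × 0.2725 = 1.640 mg/L

1.64 mg/L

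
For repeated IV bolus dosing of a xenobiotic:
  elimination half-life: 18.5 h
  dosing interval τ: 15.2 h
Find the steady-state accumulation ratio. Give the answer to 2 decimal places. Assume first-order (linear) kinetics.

2.30

k = ln2 / t½ = 0.693147 / 18.5 = 0.03747 h⁻¹
e^(−kτ) = e^(−0.03747 × 15.2) = 0.5658
Accumulation ratio R = 1 / (1 − e^(−kτ)) = 1 / (1 − 0.5658) = 2.303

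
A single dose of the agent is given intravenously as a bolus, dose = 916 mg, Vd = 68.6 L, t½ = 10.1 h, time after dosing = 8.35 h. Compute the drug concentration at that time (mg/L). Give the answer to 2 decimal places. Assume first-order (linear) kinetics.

C₀ = Dose / Vd = 916.0 / 68.6 = 13.35 mg/L
k = ln2 / t½ = 0.693147 / 10.1 = 0.06863 h⁻¹
C = C₀ · e^(−k·t) = 13.35 × e^(−0.06863 × 8.35)
  = 13.35 × 0.5638 = 7.527 mg/L

7.53 mg/L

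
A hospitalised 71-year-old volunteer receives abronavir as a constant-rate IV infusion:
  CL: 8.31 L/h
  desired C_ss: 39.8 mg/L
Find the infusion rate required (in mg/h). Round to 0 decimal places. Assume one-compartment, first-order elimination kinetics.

At steady state, infusion rate R₀ = Css × CL = 39.8 × 8.310 = 330.7 mg/h

331 mg/h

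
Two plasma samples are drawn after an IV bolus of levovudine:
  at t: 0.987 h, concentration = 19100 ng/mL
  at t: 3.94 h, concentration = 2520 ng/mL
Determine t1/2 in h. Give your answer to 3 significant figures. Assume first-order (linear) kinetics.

1.01 h

k = ln(C₁/C₂) / (t₂ − t₁) = ln(19100/2520) / (3.94 − 0.987)
  = 2.025 / 2.953 = 0.6857 h⁻¹
t½ = ln2 / k = 0.693147 / 0.6857 = 1.011 h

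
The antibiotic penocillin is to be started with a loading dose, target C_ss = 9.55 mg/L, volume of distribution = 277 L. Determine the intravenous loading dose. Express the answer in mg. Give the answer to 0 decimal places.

2645 mg

LD = Css × Vd = 9.55 × 277 = 2645 mg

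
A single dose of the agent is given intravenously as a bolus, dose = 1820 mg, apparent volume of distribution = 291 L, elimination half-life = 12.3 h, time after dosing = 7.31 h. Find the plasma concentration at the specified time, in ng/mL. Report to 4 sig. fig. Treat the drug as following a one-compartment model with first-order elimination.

C₀ = Dose / Vd = 1820 / 291 = 6.254 mg/L
k = ln2 / t½ = 0.693147 / 12.3 = 0.05635 h⁻¹
C = C₀ · e^(−k·t) = 6.254 × e^(−0.05635 × 7.31)
  = 6.254 × 0.6624 = 4.143 mg/L
Convert: 4.143 mg/L × 1000 = 4143 ng/mL

4143 ng/mL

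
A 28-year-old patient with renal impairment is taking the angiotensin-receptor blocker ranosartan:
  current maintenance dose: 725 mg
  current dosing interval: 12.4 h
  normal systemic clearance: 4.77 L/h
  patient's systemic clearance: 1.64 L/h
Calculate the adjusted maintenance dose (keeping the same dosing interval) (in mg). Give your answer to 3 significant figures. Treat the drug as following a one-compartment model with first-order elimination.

To keep the same average steady-state level, dosing rate must scale with clearance.
CL ratio = 1.64 / 4.77 = 0.3438
New dose (same interval) = 725 × 0.3438 = 249.3 mg

249 mg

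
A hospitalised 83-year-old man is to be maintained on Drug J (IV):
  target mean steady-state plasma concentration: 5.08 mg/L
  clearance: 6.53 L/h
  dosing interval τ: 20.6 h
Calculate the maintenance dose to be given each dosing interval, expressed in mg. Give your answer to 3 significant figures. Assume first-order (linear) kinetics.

683 mg

At steady state, Dose/τ = Css × CL.
Dose = Css × CL × τ = 5.08 × 6.530 × 20.6 = 683.4 mg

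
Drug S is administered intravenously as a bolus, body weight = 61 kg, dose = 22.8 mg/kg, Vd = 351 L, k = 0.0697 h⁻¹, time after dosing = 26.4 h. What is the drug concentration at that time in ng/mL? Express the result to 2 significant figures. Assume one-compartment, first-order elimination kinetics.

630 ng/mL

Total dose = 22.8 × 61 = 1391 mg
C₀ = Dose / Vd = 1391 / 351 = 3.963 mg/L
C = C₀ · e^(−k·t) = 3.963 × e^(−0.06970 × 26.4)
  = 3.963 × 0.1588 = 0.6293 mg/L
Convert: 0.6293 mg/L × 1000 = 629.3 ng/mL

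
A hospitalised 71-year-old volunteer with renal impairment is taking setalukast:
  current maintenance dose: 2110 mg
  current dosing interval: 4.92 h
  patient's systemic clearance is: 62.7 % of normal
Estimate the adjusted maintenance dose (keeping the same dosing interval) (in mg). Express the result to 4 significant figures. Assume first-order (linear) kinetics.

To keep the same average steady-state level, dosing rate must scale with clearance.
CL ratio = 62.7 / 100 = 0.6270
New dose (same interval) = 2110 × 0.6270 = 1323 mg

1323 mg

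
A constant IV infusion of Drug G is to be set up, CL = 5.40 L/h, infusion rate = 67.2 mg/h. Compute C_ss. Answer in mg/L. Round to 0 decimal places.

12 mg/L

At steady state Css = R₀ / CL = 67.2 / 5.400 = 12.44 mg/L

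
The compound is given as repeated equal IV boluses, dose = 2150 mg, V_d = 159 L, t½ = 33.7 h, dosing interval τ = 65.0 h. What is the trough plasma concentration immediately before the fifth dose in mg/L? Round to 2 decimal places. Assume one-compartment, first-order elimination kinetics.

C₀ per dose = Dose / Vd = 2150 / 159 = 13.52 mg/L
k = ln2 / t½ = 0.693147 / 33.7 = 0.02057 h⁻¹
Fraction remaining after one interval: r = e^(−kτ) = e^(−0.02057 × 65.0) = 0.2626
Before dose 5, 4 doses have been given (aged 1τ, 2τ, 3τ, 4τ).
C_trough = C₀ × (r + r² + … + r^4) = C₀ × r(1−r^4)/(1−r)
        = 13.52 × 0.2626 × (1 − 0.004755) / (1 − 0.2626) = 4.792 mg/L

4.79 mg/L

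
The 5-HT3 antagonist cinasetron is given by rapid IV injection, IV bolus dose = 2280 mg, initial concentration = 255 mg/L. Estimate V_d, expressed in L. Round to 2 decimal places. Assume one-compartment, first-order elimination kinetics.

8.94 L

Vd = Dose / C₀ = 2280 / 255 = 8.941 L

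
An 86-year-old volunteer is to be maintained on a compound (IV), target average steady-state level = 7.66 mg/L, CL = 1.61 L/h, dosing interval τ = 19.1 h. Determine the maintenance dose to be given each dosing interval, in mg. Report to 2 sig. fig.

240 mg

At steady state, Dose/τ = Css × CL.
Dose = Css × CL × τ = 7.66 × 1.610 × 19.1 = 235.6 mg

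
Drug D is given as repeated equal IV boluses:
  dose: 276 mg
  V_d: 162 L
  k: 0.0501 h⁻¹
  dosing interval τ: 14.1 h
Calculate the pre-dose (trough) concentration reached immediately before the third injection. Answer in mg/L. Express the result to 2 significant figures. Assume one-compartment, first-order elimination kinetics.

C₀ per dose = Dose / Vd = 276 / 162 = 1.704 mg/L
Fraction remaining after one interval: r = e^(−kτ) = e^(−0.05010 × 14.1) = 0.4934
Before dose 3, 2 doses have been given (aged 1τ, 2τ).
C_trough = C₀ × (r + r²) = 1.704 × (0.4934 + 0.2434) = 1.256 mg/L

1.3 mg/L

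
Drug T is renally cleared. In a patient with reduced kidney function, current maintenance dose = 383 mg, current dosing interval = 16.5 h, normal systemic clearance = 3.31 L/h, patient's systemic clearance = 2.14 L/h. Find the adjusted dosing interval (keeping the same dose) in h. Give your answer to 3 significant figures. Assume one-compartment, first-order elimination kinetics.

25.5 h

To keep the same average steady-state level, dosing rate must scale with clearance.
CL ratio = 2.14 / 3.31 = 0.6465
New interval (same dose) = 16.5 / 0.6465 = 25.52 h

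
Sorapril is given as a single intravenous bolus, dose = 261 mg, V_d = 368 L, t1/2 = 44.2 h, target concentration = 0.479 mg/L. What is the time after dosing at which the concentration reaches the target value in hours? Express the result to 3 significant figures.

C₀ = Dose / Vd = 261.0 / 368 = 0.7092 mg/L
k = ln2 / t½ = 0.693147 / 44.2 = 0.01568 h⁻¹
t = ln(C₀ / C) / k = ln(0.7092 / 0.479) / 0.01568
  = ln(1.481) / 0.01568 = 0.3927 / 0.01568 = 25.04 h

25.0 h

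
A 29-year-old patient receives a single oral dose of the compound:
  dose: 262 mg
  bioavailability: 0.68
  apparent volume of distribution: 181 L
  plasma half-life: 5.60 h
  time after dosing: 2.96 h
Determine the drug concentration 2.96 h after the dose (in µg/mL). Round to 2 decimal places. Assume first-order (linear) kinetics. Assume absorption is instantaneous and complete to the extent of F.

Amount reaching circulation = F × Dose = 0.68 × 262.0 = 178.2 mg
C₀ = F·Dose / Vd = 178.2 / 181 = 0.9845 mg/L
k = ln2 / t½ = 0.693147 / 5.60 = 0.1238 h⁻¹
C = C₀ · e^(−k·t) = 0.9845 × e^(−0.1238 × 2.96)
  = 0.9845 × 0.6932 = 0.6825 mg/L
(0.6825 mg/L = 0.6825 µg/mL)

0.68 µg/mL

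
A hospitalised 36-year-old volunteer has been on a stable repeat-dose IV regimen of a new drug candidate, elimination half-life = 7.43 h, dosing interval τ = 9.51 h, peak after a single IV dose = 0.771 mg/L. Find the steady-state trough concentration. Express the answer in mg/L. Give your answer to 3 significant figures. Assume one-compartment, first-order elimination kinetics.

k = ln2 / t½ = 0.693147 / 7.43 = 0.09329 h⁻¹
e^(−kτ) = e^(−0.09329 × 9.51) = 0.4118
Accumulation ratio R = 1 / (1 − e^(−kτ)) = 1 / (1 − 0.4118) = 1.700
Steady-state trough = C₀ × R × e^(−kτ) = 0.771 × 1.700 × 0.4118 = 0.5397 mg/L

0.540 mg/L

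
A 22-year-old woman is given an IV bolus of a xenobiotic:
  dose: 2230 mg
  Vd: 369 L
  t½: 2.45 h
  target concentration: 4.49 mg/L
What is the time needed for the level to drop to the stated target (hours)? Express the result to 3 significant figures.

C₀ = Dose / Vd = 2230 / 369 = 6.043 mg/L
k = ln2 / t½ = 0.693147 / 2.45 = 0.2829 h⁻¹
t = ln(C₀ / C) / k = ln(6.043 / 4.49) / 0.2829
  = ln(1.346) / 0.2829 = 0.2971 / 0.2829 = 1.050 h

1.05 h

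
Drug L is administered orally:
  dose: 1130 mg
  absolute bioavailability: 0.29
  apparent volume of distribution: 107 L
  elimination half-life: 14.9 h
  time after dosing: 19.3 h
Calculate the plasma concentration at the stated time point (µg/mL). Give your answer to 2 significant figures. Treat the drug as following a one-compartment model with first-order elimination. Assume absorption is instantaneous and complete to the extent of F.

Amount reaching circulation = F × Dose = 0.29 × 1130 = 327.7 mg
C₀ = F·Dose / Vd = 327.7 / 107 = 3.063 mg/L
k = ln2 / t½ = 0.693147 / 14.9 = 0.04652 h⁻¹
C = C₀ · e^(−k·t) = 3.063 × e^(−0.04652 × 19.3)
  = 3.063 × 0.4075 = 1.248 mg/L
(1.248 mg/L = 1.248 µg/mL)

1.2 µg/mL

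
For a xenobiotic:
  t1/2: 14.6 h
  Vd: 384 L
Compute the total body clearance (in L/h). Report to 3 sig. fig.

18.2 L/h

k = ln2 / t½ = 0.693147 / 14.6 = 0.04748 h⁻¹
CL = k × Vd = 0.04748 × 384 = 18.23 L/h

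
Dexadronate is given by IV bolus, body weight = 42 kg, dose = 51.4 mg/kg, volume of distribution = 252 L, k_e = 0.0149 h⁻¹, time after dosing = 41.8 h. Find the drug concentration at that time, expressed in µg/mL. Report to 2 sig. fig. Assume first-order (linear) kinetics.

Total dose = 51.4 × 42 = 2159 mg
C₀ = Dose / Vd = 2159 / 252 = 8.567 mg/L
C = C₀ · e^(−k·t) = 8.567 × e^(−0.01490 × 41.8)
  = 8.567 × 0.5364 = 4.595 mg/L
(4.595 mg/L = 4.595 µg/mL)

4.6 µg/mL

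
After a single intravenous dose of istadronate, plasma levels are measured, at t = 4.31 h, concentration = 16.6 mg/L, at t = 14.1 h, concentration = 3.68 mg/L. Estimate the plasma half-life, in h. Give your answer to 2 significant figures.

k = ln(C₁/C₂) / (t₂ − t₁) = ln(16.6/3.68) / (14.1 − 4.31)
  = 1.506 / 9.790 = 0.1538 h⁻¹
t½ = ln2 / k = 0.693147 / 0.1538 = 4.507 h

4.5 h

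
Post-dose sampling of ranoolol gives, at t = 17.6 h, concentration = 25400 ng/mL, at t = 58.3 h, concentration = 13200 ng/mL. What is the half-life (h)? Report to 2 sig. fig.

k = ln(C₁/C₂) / (t₂ − t₁) = ln(25400/13200) / (58.3 − 17.6)
  = 0.6545 / 40.70 = 0.01608 h⁻¹
t½ = ln2 / k = 0.693147 / 0.01608 = 43.11 h

43 h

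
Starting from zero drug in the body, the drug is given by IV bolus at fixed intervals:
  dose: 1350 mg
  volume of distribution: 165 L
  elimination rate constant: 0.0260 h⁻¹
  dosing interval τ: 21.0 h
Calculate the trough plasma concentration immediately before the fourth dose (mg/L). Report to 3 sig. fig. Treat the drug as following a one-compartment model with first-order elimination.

C₀ per dose = Dose / Vd = 1350 / 165 = 8.182 mg/L
Fraction remaining after one interval: r = e^(−kτ) = e^(−0.02600 × 21.0) = 0.5793
Before dose 4, 3 doses have been given (aged 1τ, 2τ, 3τ).
C_trough = C₀ × (r + r² + … + r^3) = C₀ × r(1−r^3)/(1−r)
        = 8.182 × 0.5793 × (1 − 0.1944) / (1 − 0.5793) = 9.076 mg/L

9.08 mg/L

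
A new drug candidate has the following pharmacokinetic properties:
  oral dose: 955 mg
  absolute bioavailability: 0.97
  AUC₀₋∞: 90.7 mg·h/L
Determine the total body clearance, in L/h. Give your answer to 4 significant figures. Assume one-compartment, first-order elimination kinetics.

10.21 L/h

CL = F·Dose / AUC = 0.97 × 955 / 90.7 = 10.21 L/h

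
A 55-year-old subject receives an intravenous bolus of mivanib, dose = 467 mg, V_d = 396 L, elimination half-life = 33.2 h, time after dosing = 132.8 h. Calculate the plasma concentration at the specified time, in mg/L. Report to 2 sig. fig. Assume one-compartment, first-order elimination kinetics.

C₀ = Dose / Vd = 467.0 / 396 = 1.179 mg/L
k = ln2 / t½ = 0.693147 / 33.2 = 0.02088 h⁻¹
t / t½ = 132.8 / 33.2 = 4 half-lives
C = C₀ × (1/2)^4 = 1.179 × 0.06250 = 0.07369 mg/L

0.074 mg/L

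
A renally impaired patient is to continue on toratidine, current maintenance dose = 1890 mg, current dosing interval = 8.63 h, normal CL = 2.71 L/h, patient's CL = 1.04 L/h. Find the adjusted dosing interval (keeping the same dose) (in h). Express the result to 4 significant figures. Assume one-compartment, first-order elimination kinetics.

22.49 h

To keep the same average steady-state level, dosing rate must scale with clearance.
CL ratio = 1.04 / 2.71 = 0.3838
New interval (same dose) = 8.63 / 0.3838 = 22.49 h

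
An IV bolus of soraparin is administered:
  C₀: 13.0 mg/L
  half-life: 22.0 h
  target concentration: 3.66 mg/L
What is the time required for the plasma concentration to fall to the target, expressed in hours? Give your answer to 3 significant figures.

k = ln2 / t½ = 0.693147 / 22.0 = 0.03151 h⁻¹
t = ln(C₀ / C) / k = ln(13.00 / 3.66) / 0.03151
  = ln(3.552) / 0.03151 = 1.268 / 0.03151 = 40.24 h

40.2 h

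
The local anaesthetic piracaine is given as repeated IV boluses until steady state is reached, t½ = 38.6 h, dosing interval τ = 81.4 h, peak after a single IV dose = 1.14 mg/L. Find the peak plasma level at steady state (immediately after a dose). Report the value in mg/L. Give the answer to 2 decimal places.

1.48 mg/L

k = ln2 / t½ = 0.693147 / 38.6 = 0.01796 h⁻¹
e^(−kτ) = e^(−0.01796 × 81.4) = 0.2318
Accumulation ratio R = 1 / (1 − e^(−kτ)) = 1 / (1 − 0.2318) = 1.302
Steady-state peak = C₀ × R = 1.14 × 1.302 = 1.484 mg/L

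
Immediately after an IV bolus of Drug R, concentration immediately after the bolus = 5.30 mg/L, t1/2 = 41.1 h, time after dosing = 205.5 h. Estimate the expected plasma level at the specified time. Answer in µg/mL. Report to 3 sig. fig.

0.166 µg/mL

k = ln2 / t½ = 0.693147 / 41.1 = 0.01686 h⁻¹
t / t½ = 205.5 / 41.1 = 5 half-lives
C = C₀ × (1/2)^5 = 5.300 × 0.03125 = 0.1656 mg/L
(0.1656 mg/L = 0.1656 µg/mL)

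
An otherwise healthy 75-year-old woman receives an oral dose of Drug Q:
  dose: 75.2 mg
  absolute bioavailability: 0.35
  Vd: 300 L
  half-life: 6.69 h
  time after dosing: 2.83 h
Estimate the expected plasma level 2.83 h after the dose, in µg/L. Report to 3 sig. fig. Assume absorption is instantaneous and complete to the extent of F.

Amount reaching circulation = F × Dose = 0.35 × 75.20 = 26.32 mg
C₀ = F·Dose / Vd = 26.32 / 300 = 0.08773 mg/L
k = ln2 / t½ = 0.693147 / 6.69 = 0.1036 h⁻¹
C = C₀ · e^(−k·t) = 0.08773 × e^(−0.1036 × 2.83)
  = 0.08773 × 0.7459 = 0.06544 mg/L
Convert: 0.06544 mg/L × 1000 = 65.44 µg/L

65.4 µg/L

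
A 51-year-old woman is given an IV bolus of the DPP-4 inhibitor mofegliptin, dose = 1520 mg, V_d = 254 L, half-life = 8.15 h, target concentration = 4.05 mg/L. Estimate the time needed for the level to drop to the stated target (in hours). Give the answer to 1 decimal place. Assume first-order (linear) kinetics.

4.6 h

C₀ = Dose / Vd = 1520 / 254 = 5.984 mg/L
k = ln2 / t½ = 0.693147 / 8.15 = 0.08505 h⁻¹
t = ln(C₀ / C) / k = ln(5.984 / 4.05) / 0.08505
  = ln(1.478) / 0.08505 = 0.3907 / 0.08505 = 4.594 h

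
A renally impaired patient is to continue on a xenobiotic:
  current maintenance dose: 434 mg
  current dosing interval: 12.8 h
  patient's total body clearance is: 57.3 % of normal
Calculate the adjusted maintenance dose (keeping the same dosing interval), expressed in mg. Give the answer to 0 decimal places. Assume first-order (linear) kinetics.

249 mg

To keep the same average steady-state level, dosing rate must scale with clearance.
CL ratio = 57.3 / 100 = 0.5730
New dose (same interval) = 434 × 0.5730 = 248.7 mg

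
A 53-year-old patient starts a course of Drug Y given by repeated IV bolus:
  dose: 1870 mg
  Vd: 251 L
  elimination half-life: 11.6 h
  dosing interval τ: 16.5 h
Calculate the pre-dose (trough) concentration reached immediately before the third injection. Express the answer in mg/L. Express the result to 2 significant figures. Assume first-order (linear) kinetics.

C₀ per dose = Dose / Vd = 1870 / 251 = 7.450 mg/L
k = ln2 / t½ = 0.693147 / 11.6 = 0.05975 h⁻¹
Fraction remaining after one interval: r = e^(−kτ) = e^(−0.05975 × 16.5) = 0.3731
Before dose 3, 2 doses have been given (aged 1τ, 2τ).
C_trough = C₀ × (r + r²) = 7.450 × (0.3731 + 0.1392) = 3.817 mg/L

3.8 mg/L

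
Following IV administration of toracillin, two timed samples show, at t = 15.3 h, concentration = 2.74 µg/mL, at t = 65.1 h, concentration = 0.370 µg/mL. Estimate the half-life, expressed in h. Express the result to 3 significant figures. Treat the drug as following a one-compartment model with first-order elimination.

17.2 h

k = ln(C₁/C₂) / (t₂ − t₁) = ln(2.74/0.370) / (65.1 − 15.3)
  = 2.002 / 49.80 = 0.04020 h⁻¹
t½ = ln2 / k = 0.693147 / 0.04020 = 17.24 h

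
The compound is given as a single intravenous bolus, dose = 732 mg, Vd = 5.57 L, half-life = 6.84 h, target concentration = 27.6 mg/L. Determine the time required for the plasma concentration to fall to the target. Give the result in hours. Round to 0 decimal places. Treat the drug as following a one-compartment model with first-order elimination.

C₀ = Dose / Vd = 732.0 / 5.57 = 131.4 mg/L
k = ln2 / t½ = 0.693147 / 6.84 = 0.1013 h⁻¹
t = ln(C₀ / C) / k = ln(131.4 / 27.6) / 0.1013
  = ln(4.761) / 0.1013 = 1.560 / 0.1013 = 15.40 h

15 h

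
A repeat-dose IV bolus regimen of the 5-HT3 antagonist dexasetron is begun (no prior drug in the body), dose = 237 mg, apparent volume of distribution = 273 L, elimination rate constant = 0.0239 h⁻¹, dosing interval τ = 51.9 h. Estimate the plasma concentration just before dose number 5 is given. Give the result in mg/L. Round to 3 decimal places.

0.351 mg/L

C₀ per dose = Dose / Vd = 237 / 273 = 0.8681 mg/L
Fraction remaining after one interval: r = e^(−kτ) = e^(−0.02390 × 51.9) = 0.2893
Before dose 5, 4 doses have been given (aged 1τ, 2τ, 3τ, 4τ).
C_trough = C₀ × (r + r² + … + r^4) = C₀ × r(1−r^4)/(1−r)
        = 0.8681 × 0.2893 × (1 − 0.007005) / (1 − 0.2893) = 0.3509 mg/L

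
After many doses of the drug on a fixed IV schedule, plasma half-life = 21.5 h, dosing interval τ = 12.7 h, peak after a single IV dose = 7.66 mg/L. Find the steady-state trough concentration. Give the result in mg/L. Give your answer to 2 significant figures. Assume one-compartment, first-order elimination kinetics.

k = ln2 / t½ = 0.693147 / 21.5 = 0.03224 h⁻¹
e^(−kτ) = e^(−0.03224 × 12.7) = 0.6640
Accumulation ratio R = 1 / (1 − e^(−kτ)) = 1 / (1 − 0.6640) = 2.976
Steady-state trough = C₀ × R × e^(−kτ) = 7.66 × 2.976 × 0.6640 = 15.14 mg/L

15 mg/L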